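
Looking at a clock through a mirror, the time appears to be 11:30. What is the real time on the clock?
Reflection across the vertical (12-6) axis maps a hand at angle A degrees to (360 - A) degrees, which sends a reading of T minutes past 12:00 to (720 - T) minutes past 12:00.
Mirror reads 11:30 = 690 minutes past 12:00.
Actual time: (720 - 690) mod 720 = 30 minutes = 12:30.

Final answer: 12:30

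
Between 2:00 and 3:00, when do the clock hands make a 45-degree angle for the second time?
At t minutes past 2:00, the hour hand is at 30 x 2 + 0.5t degrees and the minute hand is at 6t degrees.
The smaller angle between them is 45 degrees when |30H - 5.5t| = 45 or |30H - 5.5t| = 315.
With H = 2, solve 30 x 2 - 5.5t = +/- target for each target:
  t = (30 x 2 - 45) / 5.5 = 2.73
  t = (30 x 2 + 45) / 5.5 = 19.09
  t = (30 x 2 - 315) / 5.5 = -46.36 (outside (0, 60))
  t = (30 x 2 + 315) / 5.5 = 68.18 (outside (0, 60))
Valid solutions in (0, 60): {2.73, 19.09} minutes.
The second occurrence is t = 19.09 minutes.
The hands form a 45-degree angle at 19.09 minutes past 2:00.

Final answer: 19.09 minutes past 2:00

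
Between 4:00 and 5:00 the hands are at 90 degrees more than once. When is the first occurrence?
At t minutes past 4:00, the hour hand is at 30 x 4 + 0.5t degrees and the minute hand is at 6t degrees.
The smaller angle between them is 90 degrees when |30H - 5.5t| = 90 or |30H - 5.5t| = 270.
With H = 4, solve 30 x 4 - 5.5t = +/- target for each target:
  t = (30 x 4 - 90) / 5.5 = 5.45
  t = (30 x 4 + 90) / 5.5 = 38.18
  t = (30 x 4 - 270) / 5.5 = -27.27 (outside (0, 60))
  t = (30 x 4 + 270) / 5.5 = 70.91 (outside (0, 60))
Valid solutions in (0, 60): {5.45, 38.18} minutes.
The first occurrence is t = 5.45 minutes.
The hands form a 90-degree angle at 5.45 minutes past 4:00.

Final answer: 5.45 minutes past 4:00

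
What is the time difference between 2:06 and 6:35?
From 2:06 to 6:35:
(6 x 60 + 35) - (2 x 60 + 6) = 395 - 126 = 269 minutes
= 4 hours and 29 minutes

Final answer: 4 hours and 29 minutes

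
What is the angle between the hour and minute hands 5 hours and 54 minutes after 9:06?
First find the time 5 hours and 54 minutes after 9:06.
Total minutes: 9 x 60 + 6 + 5 x 60 + 54 = 900.
900 mod 720 = 180 minutes = 3:00.
Now compute the angle at 3:00:
Hour hand: 3 x 30 + 0 x 0.5 = 90 degrees
Minute hand: 0 x 6 = 0 degrees
Difference: |90 - 0| = 90 degrees
The angle is 90 degrees

Final answer: 90 degrees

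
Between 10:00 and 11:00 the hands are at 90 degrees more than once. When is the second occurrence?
At t minutes past 10:00, the hour hand is at 30 x 10 + 0.5t degrees and the minute hand is at 6t degrees.
The smaller angle between them is 90 degrees when |30H - 5.5t| = 90 or |30H - 5.5t| = 270.
With H = 10, solve 30 x 10 - 5.5t = +/- target for each target:
  t = (30 x 10 - 90) / 5.5 = 38.18
  t = (30 x 10 + 90) / 5.5 = 70.91 (outside (0, 60))
  t = (30 x 10 - 270) / 5.5 = 5.45
  t = (30 x 10 + 270) / 5.5 = 103.64 (outside (0, 60))
Valid solutions in (0, 60): {5.45, 38.18} minutes.
The second occurrence is t = 38.18 minutes.
The hands form a 90-degree angle at 38.18 minutes past 10:00.

Final answer: 38.18 minutes past 10:00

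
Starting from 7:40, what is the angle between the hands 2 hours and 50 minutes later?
First find the time 2 hours and 50 minutes after 7:40.
Total minutes: 7 x 60 + 40 + 2 x 60 + 50 = 630.
630 mod 720 = 630 minutes = 10:30.
Now compute the angle at 10:30:
Hour hand: 10 x 30 + 30 x 0.5 = 315 degrees
Minute hand: 30 x 6 = 180 degrees
Difference: |315 - 180| = 135 degrees
The angle is 135 degrees

Final answer: 135 degrees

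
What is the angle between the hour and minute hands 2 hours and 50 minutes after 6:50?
First find the time 2 hours and 50 minutes after 6:50.
Total minutes: 6 x 60 + 50 + 2 x 60 + 50 = 580.
580 mod 720 = 580 minutes = 9:40.
Now compute the angle at 9:40:
Hour hand: 9 x 30 + 40 x 0.5 = 290 degrees
Minute hand: 40 x 6 = 240 degrees
Difference: |290 - 240| = 50 degrees
The angle is 50 degrees

Final answer: 50 degrees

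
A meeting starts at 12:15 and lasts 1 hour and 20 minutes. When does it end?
Starting time: 12:15
Adding 20 minutes to 15 minutes: 15 + 20 = 35 minutes
Adding 1 hour: 12 + 1 = 13 - 12 = 1
Final time: 1:35

Final answer: 1:35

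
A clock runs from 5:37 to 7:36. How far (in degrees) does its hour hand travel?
The hour hand moves 0.5 degrees per minute.
Time elapsed: 7:36 - 5:37 = 119 minutes
Angular displacement: 119 x 0.5 = 59.5 degrees

Final answer: 59.5 degrees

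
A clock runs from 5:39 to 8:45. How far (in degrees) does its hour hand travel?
The hour hand moves 0.5 degrees per minute.
Time elapsed: 8:45 - 5:39 = 186 minutes
Angular displacement: 186 x 0.5 = 93 degrees

Final answer: 93 degrees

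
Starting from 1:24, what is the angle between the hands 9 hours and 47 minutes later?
First find the time 9 hours and 47 minutes after 1:24.
Total minutes: 1 x 60 + 24 + 9 x 60 + 47 = 671.
671 mod 720 = 671 minutes = 11:11.
Now compute the angle at 11:11:
Hour hand: 11 x 30 + 11 x 0.5 = 335.5 degrees
Minute hand: 11 x 6 = 66 degrees
Difference: |335.5 - 66| = 269.5 degrees
Smaller angle: 360 - 269.5 = 90.5 degrees

Final answer: 90.5 degrees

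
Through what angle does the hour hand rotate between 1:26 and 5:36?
The hour hand moves 0.5 degrees per minute.
Time elapsed: 5:36 - 1:26 = 250 minutes
Angular displacement: 250 x 0.5 = 125 degrees

Final answer: 125 degrees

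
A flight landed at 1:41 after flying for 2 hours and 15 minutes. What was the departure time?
Starting time: 1:41 = 101 total minutes past 12:00
Subtracting: 2 hours and 15 minutes = 135 minutes
101 - 135 = -34 (negative, add 12 hours = 720) = 686 minutes
= 11 hours and 26 minutes past 12:00 = 11:26

Final answer: 11:26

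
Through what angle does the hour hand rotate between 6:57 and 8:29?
The hour hand moves 0.5 degrees per minute.
Time elapsed: 8:29 - 6:57 = 92 minutes
Angular displacement: 92 x 0.5 = 46 degrees

Final answer: 46 degrees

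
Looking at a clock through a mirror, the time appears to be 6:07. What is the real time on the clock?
Reflection across the vertical (12-6) axis maps a hand at angle A degrees to (360 - A) degrees, which sends a reading of T minutes past 12:00 to (720 - T) minutes past 12:00.
Mirror reads 6:07 = 367 minutes past 12:00.
Actual time: (720 - 367) mod 720 = 353 minutes = 5:53.

Final answer: 5:53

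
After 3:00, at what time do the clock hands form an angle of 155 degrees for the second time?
At t minutes past 3:00, the hour hand is at 30 x 3 + 0.5t degrees and the minute hand is at 6t degrees.
The smaller angle between them is 155 degrees when |30H - 5.5t| = 155 or |30H - 5.5t| = 205.
With H = 3, solve 30 x 3 - 5.5t = +/- target for each target:
  t = (30 x 3 - 155) / 5.5 = -11.82 (outside (0, 60))
  t = (30 x 3 + 155) / 5.5 = 44.55
  t = (30 x 3 - 205) / 5.5 = -20.91 (outside (0, 60))
  t = (30 x 3 + 205) / 5.5 = 53.64
Valid solutions in (0, 60): {44.55, 53.64} minutes.
The second occurrence is t = 53.64 minutes.
The hands form a 155-degree angle at 53.64 minutes past 3:00.

Final answer: 53.64 minutes past 3:00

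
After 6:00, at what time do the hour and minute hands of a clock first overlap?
The minute hand gains 5.5 degrees per minute on the hour hand.
At 6:00, the hour hand is at 180 degrees and the minute hand is at 0 degrees.
The gap is 180 degrees. Time to close: 180/5.5 = 60 x 6/11 = 32.73 minutes.
The hands overlap at 32.73 minutes past 6:00.

Final answer: 32.73 minutes past 6:00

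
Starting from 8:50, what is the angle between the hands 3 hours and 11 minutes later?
First find the time 3 hours and 11 minutes after 8:50.
Total minutes: 8 x 60 + 50 + 3 x 60 + 11 = 721.
721 mod 720 = 1 minutes = 12:01.
Now compute the angle at 12:01:
Hour hand: 0 x 30 + 1 x 0.5 = 0.5 degrees
Minute hand: 1 x 6 = 6 degrees
Difference: |0.5 - 6| = 5.5 degrees
The angle is 5.5 degrees

Final answer: 5.5 degrees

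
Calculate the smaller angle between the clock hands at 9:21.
Hour hand position: 9 x 30 + 21 x 0.5 = 280.5 degrees
Minute hand position: 21 x 6 = 126 degrees
Difference: |280.5 - 126| = 154.5 degrees
The angle between the hands is 154.5 degrees

Final answer: 154.5 degrees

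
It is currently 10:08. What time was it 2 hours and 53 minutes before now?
Starting time: 10:08 = 608 total minutes past 12:00
Subtracting: 2 hours and 53 minutes = 173 minutes
608 - 173 = 435 minutes
= 7 hours and 15 minutes past 12:00 = 7:15

Final answer: 7:15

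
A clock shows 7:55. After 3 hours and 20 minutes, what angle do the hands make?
First find the time 3 hours and 20 minutes after 7:55.
Total minutes: 7 x 60 + 55 + 3 x 60 + 20 = 675.
675 mod 720 = 675 minutes = 11:15.
Now compute the angle at 11:15:
Hour hand: 11 x 30 + 15 x 0.5 = 337.5 degrees
Minute hand: 15 x 6 = 90 degrees
Difference: |337.5 - 90| = 247.5 degrees
Smaller angle: 360 - 247.5 = 112.5 degrees

Final answer: 112.5 degrees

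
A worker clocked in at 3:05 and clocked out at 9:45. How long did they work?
From 3:05 to 9:45:
(9 x 60 + 45) - (3 x 60 + 5) = 585 - 185 = 400 minutes
= 6 hours and 40 minutes

Final answer: 6 hours and 40 minutes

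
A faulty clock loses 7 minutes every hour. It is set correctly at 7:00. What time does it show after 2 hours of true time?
For every 60 true minutes, the faulty clock advances 60 - 7 = 53 minutes.
True elapsed: 2 hours = 120 minutes.
Faulty clock advances: 120 x 53/60 = 106 minutes (drift: 14 minutes behind).
Shown time: 7:00 + 106 minutes = 8:46.

Final answer: 8:46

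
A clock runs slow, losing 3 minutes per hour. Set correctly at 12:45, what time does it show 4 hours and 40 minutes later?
For every 60 true minutes, the faulty clock advances 60 - 3 = 57 minutes.
True elapsed: 4 hours and 40 minutes = 280 minutes.
Faulty clock advances: 280 x 57/60 = 266 minutes (drift: 14 minutes behind).
Shown time: 12:45 + 266 minutes = 5:11.

Final answer: 5:11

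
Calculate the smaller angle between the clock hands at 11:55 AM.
Hour hand position: 11 x 30 + 55 x 0.5 = 357.5 degrees
Minute hand position: 55 x 6 = 330 degrees
Difference: |357.5 - 330| = 27.5 degrees
The angle between the hands is 27.5 degrees

Final answer: 27.5 degrees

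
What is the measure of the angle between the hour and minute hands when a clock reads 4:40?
Hour hand position: 4 x 30 + 40 x 0.5 = 140 degrees
Minute hand position: 40 x 6 = 240 degrees
Difference: |140 - 240| = 100 degrees
The angle between the hands is 100 degrees

Final answer: 100 degrees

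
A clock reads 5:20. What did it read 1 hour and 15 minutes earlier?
Starting time: 5:20 = 320 total minutes past 12:00
Subtracting: 1 hour and 15 minutes = 75 minutes
320 - 75 = 245 minutes
= 4 hours and 5 minutes past 12:00 = 4:05

Final answer: 4:05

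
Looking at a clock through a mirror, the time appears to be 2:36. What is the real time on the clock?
Reflection across the vertical (12-6) axis maps a hand at angle A degrees to (360 - A) degrees, which sends a reading of T minutes past 12:00 to (720 - T) minutes past 12:00.
Mirror reads 2:36 = 156 minutes past 12:00.
Actual time: (720 - 156) mod 720 = 564 minutes = 9:24.

Final answer: 9:24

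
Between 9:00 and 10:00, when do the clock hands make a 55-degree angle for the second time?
At t minutes past 9:00, the hour hand is at 30 x 9 + 0.5t degrees and the minute hand is at 6t degrees.
The smaller angle between them is 55 degrees when |30H - 5.5t| = 55 or |30H - 5.5t| = 305.
With H = 9, solve 30 x 9 - 5.5t = +/- target for each target:
  t = (30 x 9 - 55) / 5.5 = 39.09
  t = (30 x 9 + 55) / 5.5 = 59.09
  t = (30 x 9 - 305) / 5.5 = -6.36 (outside (0, 60))
  t = (30 x 9 + 305) / 5.5 = 104.55 (outside (0, 60))
Valid solutions in (0, 60): {39.09, 59.09} minutes.
The second occurrence is t = 59.09 minutes.
The hands form a 55-degree angle at 59.09 minutes past 9:00.

Final answer: 59.09 minutes past 9:00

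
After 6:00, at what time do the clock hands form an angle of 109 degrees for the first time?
At t minutes past 6:00, the hour hand is at 30 x 6 + 0.5t degrees and the minute hand is at 6t degrees.
The smaller angle between them is 109 degrees when |30H - 5.5t| = 109 or |30H - 5.5t| = 251.
With H = 6, solve 30 x 6 - 5.5t = +/- target for each target:
  t = (30 x 6 - 109) / 5.5 = 12.91
  t = (30 x 6 + 109) / 5.5 = 52.55
  t = (30 x 6 - 251) / 5.5 = -12.91 (outside (0, 60))
  t = (30 x 6 + 251) / 5.5 = 78.36 (outside (0, 60))
Valid solutions in (0, 60): {12.91, 52.55} minutes.
The first occurrence is t = 12.91 minutes.
The hands form a 109-degree angle at 12.91 minutes past 6:00.

Final answer: 12.91 minutes past 6:00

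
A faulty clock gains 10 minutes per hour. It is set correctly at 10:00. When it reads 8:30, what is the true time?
For every 60 true minutes, the faulty clock advances 70 minutes, so 1 faulty-clock minute corresponds to 60/70 true minutes.
From 10:00 to 8:30 on the faulty dial is 630 minutes.
True elapsed: 630 x 60/70 = 540 minutes = 9 hours.
True time: 10:00 + 9 hours = 7:00.

Final answer: 7:00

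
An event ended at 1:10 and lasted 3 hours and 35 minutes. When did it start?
Starting time: 1:10 = 70 total minutes past 12:00
Subtracting: 3 hours and 35 minutes = 215 minutes
70 - 215 = -145 (negative, add 12 hours = 720) = 575 minutes
= 9 hours and 35 minutes past 12:00 = 9:35

Final answer: 9:35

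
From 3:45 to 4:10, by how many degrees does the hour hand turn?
The hour hand moves 0.5 degrees per minute.
Time elapsed: 4:10 - 3:45 = 25 minutes
Angular displacement: 25 x 0.5 = 12.5 degrees

Final answer: 12.5 degrees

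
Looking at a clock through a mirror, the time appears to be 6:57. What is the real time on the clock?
Reflection across the vertical (12-6) axis maps a hand at angle A degrees to (360 - A) degrees, which sends a reading of T minutes past 12:00 to (720 - T) minutes past 12:00.
Mirror reads 6:57 = 417 minutes past 12:00.
Actual time: (720 - 417) mod 720 = 303 minutes = 5:03.

Final answer: 5:03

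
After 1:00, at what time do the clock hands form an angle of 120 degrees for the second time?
At t minutes past 1:00, the hour hand is at 30 x 1 + 0.5t degrees and the minute hand is at 6t degrees.
The smaller angle between them is 120 degrees when |30H - 5.5t| = 120 or |30H - 5.5t| = 240.
With H = 1, solve 30 x 1 - 5.5t = +/- target for each target:
  t = (30 x 1 - 120) / 5.5 = -16.36 (outside (0, 60))
  t = (30 x 1 + 120) / 5.5 = 27.27
  t = (30 x 1 - 240) / 5.5 = -38.18 (outside (0, 60))
  t = (30 x 1 + 240) / 5.5 = 49.09
Valid solutions in (0, 60): {27.27, 49.09} minutes.
The second occurrence is t = 49.09 minutes.
The hands form a 120-degree angle at 49.09 minutes past 1:00.

Final answer: 49.09 minutes past 1:00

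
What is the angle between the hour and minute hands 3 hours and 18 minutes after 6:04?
First find the time 3 hours and 18 minutes after 6:04.
Total minutes: 6 x 60 + 4 + 3 x 60 + 18 = 562.
562 mod 720 = 562 minutes = 9:22.
Now compute the angle at 9:22:
Hour hand: 9 x 30 + 22 x 0.5 = 281 degrees
Minute hand: 22 x 6 = 132 degrees
Difference: |281 - 132| = 149 degrees
The angle is 149 degrees

Final answer: 149 degrees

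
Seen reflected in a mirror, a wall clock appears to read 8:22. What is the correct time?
Reflection across the vertical (12-6) axis maps a hand at angle A degrees to (360 - A) degrees, which sends a reading of T minutes past 12:00 to (720 - T) minutes past 12:00.
Mirror reads 8:22 = 502 minutes past 12:00.
Actual time: (720 - 502) mod 720 = 218 minutes = 3:38.

Final answer: 3:38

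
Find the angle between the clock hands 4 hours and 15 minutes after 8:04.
First find the time 4 hours and 15 minutes after 8:04.
Total minutes: 8 x 60 + 4 + 4 x 60 + 15 = 739.
739 mod 720 = 19 minutes = 12:19.
Now compute the angle at 12:19:
Hour hand: 0 x 30 + 19 x 0.5 = 9.5 degrees
Minute hand: 19 x 6 = 114 degrees
Difference: |9.5 - 114| = 104.5 degrees
The angle is 104.5 degrees

Final answer: 104.5 degrees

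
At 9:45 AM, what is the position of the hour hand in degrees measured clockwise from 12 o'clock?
The hour hand moves 30 degrees per hour and 0.5 degrees per minute.
At 9:45: (9) x 30 + 45 x 0.5 = 270 + 22.5 = 292.5 degrees

Final answer: 292.5 degrees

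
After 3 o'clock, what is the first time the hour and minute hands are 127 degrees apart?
At t minutes past 3:00, the hour hand is at 30 x 3 + 0.5t degrees and the minute hand is at 6t degrees.
The smaller angle between them is 127 degrees when |30H - 5.5t| = 127 or |30H - 5.5t| = 233.
With H = 3, solve 30 x 3 - 5.5t = +/- target for each target:
  t = (30 x 3 - 127) / 5.5 = -6.73 (outside (0, 60))
  t = (30 x 3 + 127) / 5.5 = 39.45
  t = (30 x 3 - 233) / 5.5 = -26 (outside (0, 60))
  t = (30 x 3 + 233) / 5.5 = 58.73
Valid solutions in (0, 60): {39.45, 58.73} minutes.
The first occurrence is t = 39.45 minutes.
The hands form a 127-degree angle at 39.45 minutes past 3:00.

Final answer: 39.45 minutes past 3:00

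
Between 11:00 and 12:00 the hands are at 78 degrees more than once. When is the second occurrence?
At t minutes past 11:00, the hour hand is at 30 x 11 + 0.5t degrees and the minute hand is at 6t degrees.
The smaller angle between them is 78 degrees when |30H - 5.5t| = 78 or |30H - 5.5t| = 282.
With H = 11, solve 30 x 11 - 5.5t = +/- target for each target:
  t = (30 x 11 - 78) / 5.5 = 45.82
  t = (30 x 11 + 78) / 5.5 = 74.18 (outside (0, 60))
  t = (30 x 11 - 282) / 5.5 = 8.73
  t = (30 x 11 + 282) / 5.5 = 111.27 (outside (0, 60))
Valid solutions in (0, 60): {8.73, 45.82} minutes.
The second occurrence is t = 45.82 minutes.
The hands form a 78-degree angle at 45.82 minutes past 11:00.

Final answer: 45.82 minutes past 11:00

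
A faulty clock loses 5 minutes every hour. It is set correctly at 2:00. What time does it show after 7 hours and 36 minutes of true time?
For every 60 true minutes, the faulty clock advances 60 - 5 = 55 minutes.
True elapsed: 7 hours and 36 minutes = 456 minutes.
Faulty clock advances: 456 x 55/60 = 418 minutes (drift: 38 minutes behind).
Shown time: 2:00 + 418 minutes = 8:58.

Final answer: 8:58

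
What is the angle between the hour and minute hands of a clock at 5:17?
Hour hand position: 5 x 30 + 17 x 0.5 = 158.5 degrees
Minute hand position: 17 x 6 = 102 degrees
Difference: |158.5 - 102| = 56.5 degrees
The angle between the hands is 56.5 degrees

Final answer: 56.5 degrees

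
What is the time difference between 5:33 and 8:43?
From 5:33 to 8:43:
(8 x 60 + 43) - (5 x 60 + 33) = 523 - 333 = 190 minutes
= 3 hours and 10 minutes

Final answer: 3 hours and 10 minutes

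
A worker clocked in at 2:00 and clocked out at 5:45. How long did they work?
From 2:00 to 5:45:
(5 x 60 + 45) - (2 x 60 + 0) = 345 - 120 = 225 minutes
= 3 hours and 45 minutes

Final answer: 3 hours and 45 minutes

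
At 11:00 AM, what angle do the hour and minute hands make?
Hour hand position: 11 x 30 + 0 x 0.5 = 330 degrees
Minute hand position: 0 x 6 = 0 degrees
Difference: |330 - 0| = 330 degrees
Since 330 > 180, the smaller angle is 360 - 330 = 30 degrees

Final answer: 30 degrees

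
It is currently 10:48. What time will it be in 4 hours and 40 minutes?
Starting time: 10:48
Adding 40 minutes to 48 minutes: 48 + 40 = 88 minutes = 1 hour and 28 minutes
Adding 4 hours: 10 + 4 + 1 (carry) = 15 - 12 = 3
Final time: 3:28

Final answer: 3:28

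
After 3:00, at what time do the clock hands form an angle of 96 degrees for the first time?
At t minutes past 3:00, the hour hand is at 30 x 3 + 0.5t degrees and the minute hand is at 6t degrees.
The smaller angle between them is 96 degrees when |30H - 5.5t| = 96 or |30H - 5.5t| = 264.
With H = 3, solve 30 x 3 - 5.5t = +/- target for each target:
  t = (30 x 3 - 96) / 5.5 = -1.09 (outside (0, 60))
  t = (30 x 3 + 96) / 5.5 = 33.82
  t = (30 x 3 - 264) / 5.5 = -31.64 (outside (0, 60))
  t = (30 x 3 + 264) / 5.5 = 64.36 (outside (0, 60))
Valid solutions in (0, 60): {33.82} minutes.
The first occurrence is t = 33.82 minutes.
The hands form a 96-degree angle at 33.82 minutes past 3:00.

Final answer: 33.82 minutes past 3:00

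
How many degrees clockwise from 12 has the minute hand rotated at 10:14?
The minute hand moves 6 degrees per minute.
At 10:14: 14 x 6 = 84 degrees

Final answer: 84 degrees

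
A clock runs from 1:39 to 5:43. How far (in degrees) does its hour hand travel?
The hour hand moves 0.5 degrees per minute.
Time elapsed: 5:43 - 1:39 = 244 minutes
Angular displacement: 244 x 0.5 = 122 degrees

Final answer: 122 degrees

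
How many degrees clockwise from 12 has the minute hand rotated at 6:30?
The minute hand moves 6 degrees per minute.
At 6:30: 30 x 6 = 180 degrees

Final answer: 180 degrees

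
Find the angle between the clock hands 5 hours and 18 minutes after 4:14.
First find the time 5 hours and 18 minutes after 4:14.
Total minutes: 4 x 60 + 14 + 5 x 60 + 18 = 572.
572 mod 720 = 572 minutes = 9:32.
Now compute the angle at 9:32:
Hour hand: 9 x 30 + 32 x 0.5 = 286 degrees
Minute hand: 32 x 6 = 192 degrees
Difference: |286 - 192| = 94 degrees
The angle is 94 degrees

Final answer: 94 degrees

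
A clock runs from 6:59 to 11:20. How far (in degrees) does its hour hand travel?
The hour hand moves 0.5 degrees per minute.
Time elapsed: 11:20 - 6:59 = 261 minutes
Angular displacement: 261 x 0.5 = 130.5 degrees

Final answer: 130.5 degrees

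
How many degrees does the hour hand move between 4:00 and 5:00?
The hour hand moves 0.5 degrees per minute.
Time elapsed: 5:00 - 4:00 = 60 minutes
Angular displacement: 60 x 0.5 = 30 degrees

Final answer: 30 degrees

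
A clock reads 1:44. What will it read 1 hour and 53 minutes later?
Starting time: 1:44
Adding 53 minutes to 44 minutes: 44 + 53 = 97 minutes = 1 hour and 37 minutes
Adding 1 hour: 1 + 1 + 1 (carry) = 3
Final time: 3:37

Final answer: 3:37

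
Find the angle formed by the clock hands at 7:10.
Hour hand position: 7 x 30 + 10 x 0.5 = 215 degrees
Minute hand position: 10 x 6 = 60 degrees
Difference: |215 - 60| = 155 degrees
The angle between the hands is 155 degrees

Final answer: 155 degrees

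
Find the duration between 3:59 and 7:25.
From 3:59 to 7:25:
(7 x 60 + 25) - (3 x 60 + 59) = 445 - 239 = 206 minutes
= 3 hours and 26 minutes

Final answer: 3 hours and 26 minutes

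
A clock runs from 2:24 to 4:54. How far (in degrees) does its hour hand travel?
The hour hand moves 0.5 degrees per minute.
Time elapsed: 4:54 - 2:24 = 150 minutes
Angular displacement: 150 x 0.5 = 75 degrees

Final answer: 75 degrees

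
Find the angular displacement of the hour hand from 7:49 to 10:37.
The hour hand moves 0.5 degrees per minute.
Time elapsed: 10:37 - 7:49 = 168 minutes
Angular displacement: 168 x 0.5 = 84 degrees

Final answer: 84 degrees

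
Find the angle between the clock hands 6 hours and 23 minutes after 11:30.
First find the time 6 hours and 23 minutes after 11:30.
Total minutes: 11 x 60 + 30 + 6 x 60 + 23 = 1073.
1073 mod 720 = 353 minutes = 5:53.
Now compute the angle at 5:53:
Hour hand: 5 x 30 + 53 x 0.5 = 176.5 degrees
Minute hand: 53 x 6 = 318 degrees
Difference: |176.5 - 318| = 141.5 degrees
The angle is 141.5 degrees

Final answer: 141.5 degrees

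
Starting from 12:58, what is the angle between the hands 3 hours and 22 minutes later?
First find the time 3 hours and 22 minutes after 12:58.
Total minutes: 12 x 60 + 58 + 3 x 60 + 22 = 980.
980 mod 720 = 260 minutes = 4:20.
Now compute the angle at 4:20:
Hour hand: 4 x 30 + 20 x 0.5 = 130 degrees
Minute hand: 20 x 6 = 120 degrees
Difference: |130 - 120| = 10 degrees
The angle is 10 degrees

Final answer: 10 degrees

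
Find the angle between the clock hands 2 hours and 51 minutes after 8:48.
First find the time 2 hours and 51 minutes after 8:48.
Total minutes: 8 x 60 + 48 + 2 x 60 + 51 = 699.
699 mod 720 = 699 minutes = 11:39.
Now compute the angle at 11:39:
Hour hand: 11 x 30 + 39 x 0.5 = 349.5 degrees
Minute hand: 39 x 6 = 234 degrees
Difference: |349.5 - 234| = 115.5 degrees
The angle is 115.5 degrees

Final answer: 115.5 degrees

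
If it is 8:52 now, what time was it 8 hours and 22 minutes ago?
Starting time: 8:52 = 532 total minutes past 12:00
Subtracting: 8 hours and 22 minutes = 502 minutes
532 - 502 = 30 minutes
= 30 minutes past 12:00 = 12:30

Final answer: 12:30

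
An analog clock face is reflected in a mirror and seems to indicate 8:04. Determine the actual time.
Reflection across the vertical (12-6) axis maps a hand at angle A degrees to (360 - A) degrees, which sends a reading of T minutes past 12:00 to (720 - T) minutes past 12:00.
Mirror reads 8:04 = 484 minutes past 12:00.
Actual time: (720 - 484) mod 720 = 236 minutes = 3:56.

Final answer: 3:56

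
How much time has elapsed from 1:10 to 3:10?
From 1:10 to 3:10:
(3 x 60 + 10) - (1 x 60 + 10) = 190 - 70 = 120 minutes
= 2 hours

Final answer: 2 hours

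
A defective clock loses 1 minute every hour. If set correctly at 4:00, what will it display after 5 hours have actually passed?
For every 60 true minutes, the faulty clock advances 60 - 1 = 59 minutes.
True elapsed: 5 hours = 300 minutes.
Faulty clock advances: 300 x 59/60 = 295 minutes (drift: 5 minutes behind).
Shown time: 4:00 + 295 minutes = 8:55.

Final answer: 8:55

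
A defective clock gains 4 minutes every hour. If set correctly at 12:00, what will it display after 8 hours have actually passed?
For every 60 true minutes, the faulty clock advances 60 + 4 = 64 minutes.
True elapsed: 8 hours = 480 minutes.
Faulty clock advances: 480 x 64/60 = 512 minutes (drift: 32 minutes ahead).
Shown time: 12:00 + 512 minutes = 8:32.

Final answer: 8:32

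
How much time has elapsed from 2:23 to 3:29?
From 2:23 to 3:29:
(3 x 60 + 29) - (2 x 60 + 23) = 209 - 143 = 66 minutes
= 1 hour and 6 minutes

Final answer: 1 hour and 6 minutes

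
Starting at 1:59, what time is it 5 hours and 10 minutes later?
Starting time: 1:59
Adding 10 minutes to 59 minutes: 59 + 10 = 69 minutes = 1 hour and 9 minutes
Adding 5 hours: 1 + 5 + 1 (carry) = 7
Final time: 7:09

Final answer: 7:09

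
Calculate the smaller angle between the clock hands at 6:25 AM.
Hour hand position: 6 x 30 + 25 x 0.5 = 192.5 degrees
Minute hand position: 25 x 6 = 150 degrees
Difference: |192.5 - 150| = 42.5 degrees
The angle between the hands is 42.5 degrees

Final answer: 42.5 degrees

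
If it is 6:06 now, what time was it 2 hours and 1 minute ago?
Starting time: 6:06 = 366 total minutes past 12:00
Subtracting: 2 hours and 1 minute = 121 minutes
366 - 121 = 245 minutes
= 4 hours and 5 minutes past 12:00 = 4:05

Final answer: 4:05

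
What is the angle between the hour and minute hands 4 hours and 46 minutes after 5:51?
First find the time 4 hours and 46 minutes after 5:51.
Total minutes: 5 x 60 + 51 + 4 x 60 + 46 = 637.
637 mod 720 = 637 minutes = 10:37.
Now compute the angle at 10:37:
Hour hand: 10 x 30 + 37 x 0.5 = 318.5 degrees
Minute hand: 37 x 6 = 222 degrees
Difference: |318.5 - 222| = 96.5 degrees
The angle is 96.5 degrees

Final answer: 96.5 degrees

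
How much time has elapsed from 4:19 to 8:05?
From 4:19 to 8:05:
(8 x 60 + 5) - (4 x 60 + 19) = 485 - 259 = 226 minutes
= 3 hours and 46 minutes

Final answer: 3 hours and 46 minutes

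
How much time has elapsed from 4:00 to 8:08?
From 4:00 to 8:08:
(8 x 60 + 8) - (4 x 60 + 0) = 488 - 240 = 248 minutes
= 4 hours and 8 minutes

Final answer: 4 hours and 8 minutes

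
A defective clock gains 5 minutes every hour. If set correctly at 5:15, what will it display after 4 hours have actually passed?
For every 60 true minutes, the faulty clock advances 60 + 5 = 65 minutes.
True elapsed: 4 hours = 240 minutes.
Faulty clock advances: 240 x 65/60 = 260 minutes (drift: 20 minutes ahead).
Shown time: 5:15 + 260 minutes = 9:35.

Final answer: 9:35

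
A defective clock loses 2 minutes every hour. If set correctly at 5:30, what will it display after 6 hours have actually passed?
For every 60 true minutes, the faulty clock advances 60 - 2 = 58 minutes.
True elapsed: 6 hours = 360 minutes.
Faulty clock advances: 360 x 58/60 = 348 minutes (drift: 12 minutes behind).
Shown time: 5:30 + 348 minutes = 11:18.

Final answer: 11:18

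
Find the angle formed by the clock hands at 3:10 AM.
Hour hand position: 3 x 30 + 10 x 0.5 = 95 degrees
Minute hand position: 10 x 6 = 60 degrees
Difference: |95 - 60| = 35 degrees
The angle between the hands is 35 degrees

Final answer: 35 degrees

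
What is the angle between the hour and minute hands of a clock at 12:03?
Hour hand position: 0 x 30 + 3 x 0.5 = 1.5 degrees
Minute hand position: 3 x 6 = 18 degrees
Difference: |1.5 - 18| = 16.5 degrees
The angle between the hands is 16.5 degrees

Final answer: 16.5 degrees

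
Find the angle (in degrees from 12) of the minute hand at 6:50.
The minute hand moves 6 degrees per minute.
At 6:50: 50 x 6 = 300 degrees

Final answer: 300 degrees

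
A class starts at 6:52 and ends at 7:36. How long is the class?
From 6:52 to 7:36:
(7 x 60 + 36) - (6 x 60 + 52) = 456 - 412 = 44 minutes
= 44 minutes

Final answer: 44 minutes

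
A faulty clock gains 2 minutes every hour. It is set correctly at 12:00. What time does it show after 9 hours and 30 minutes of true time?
For every 60 true minutes, the faulty clock advances 60 + 2 = 62 minutes.
True elapsed: 9 hours and 30 minutes = 570 minutes.
Faulty clock advances: 570 x 62/60 = 589 minutes (drift: 19 minutes ahead).
Shown time: 12:00 + 589 minutes = 9:49.

Final answer: 9:49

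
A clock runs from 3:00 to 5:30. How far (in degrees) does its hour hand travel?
The hour hand moves 0.5 degrees per minute.
Time elapsed: 5:30 - 3:00 = 150 minutes
Angular displacement: 150 x 0.5 = 75 degrees

Final answer: 75 degrees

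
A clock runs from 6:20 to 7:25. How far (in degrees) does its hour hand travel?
The hour hand moves 0.5 degrees per minute.
Time elapsed: 7:25 - 6:20 = 65 minutes
Angular displacement: 65 x 0.5 = 32.5 degrees

Final answer: 32.5 degrees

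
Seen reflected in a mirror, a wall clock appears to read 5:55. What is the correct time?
Reflection across the vertical (12-6) axis maps a hand at angle A degrees to (360 - A) degrees, which sends a reading of T minutes past 12:00 to (720 - T) minutes past 12:00.
Mirror reads 5:55 = 355 minutes past 12:00.
Actual time: (720 - 355) mod 720 = 365 minutes = 6:05.

Final answer: 6:05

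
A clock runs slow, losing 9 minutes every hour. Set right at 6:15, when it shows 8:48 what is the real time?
For every 60 true minutes, the faulty clock advances 51 minutes, so 1 faulty-clock minute corresponds to 60/51 true minutes.
From 6:15 to 8:48 on the faulty dial is 153 minutes.
True elapsed: 153 x 60/51 = 180 minutes = 3 hours.
True time: 6:15 + 3 hours = 9:15.

Final answer: 9:15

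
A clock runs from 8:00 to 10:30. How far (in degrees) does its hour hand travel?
The hour hand moves 0.5 degrees per minute.
Time elapsed: 10:30 - 8:00 = 150 minutes
Angular displacement: 150 x 0.5 = 75 degrees

Final answer: 75 degrees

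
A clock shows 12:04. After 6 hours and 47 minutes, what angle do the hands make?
First find the time 6 hours and 47 minutes after 12:04.
Total minutes: 12 x 60 + 4 + 6 x 60 + 47 = 1131.
1131 mod 720 = 411 minutes = 6:51.
Now compute the angle at 6:51:
Hour hand: 6 x 30 + 51 x 0.5 = 205.5 degrees
Minute hand: 51 x 6 = 306 degrees
Difference: |205.5 - 306| = 100.5 degrees
The angle is 100.5 degrees

Final answer: 100.5 degrees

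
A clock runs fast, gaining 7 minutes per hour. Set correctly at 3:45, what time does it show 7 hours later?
For every 60 true minutes, the faulty clock advances 60 + 7 = 67 minutes.
True elapsed: 7 hours = 420 minutes.
Faulty clock advances: 420 x 67/60 = 469 minutes (drift: 49 minutes ahead).
Shown time: 3:45 + 469 minutes = 11:34.

Final answer: 11:34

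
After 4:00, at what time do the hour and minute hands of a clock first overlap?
The minute hand gains 5.5 degrees per minute on the hour hand.
At 4:00, the hour hand is at 120 degrees and the minute hand is at 0 degrees.
The gap is 120 degrees. Time to close: 120/5.5 = 60 x 4/11 = 21.82 minutes.
The hands overlap at 21.82 minutes past 4:00.

Final answer: 21.82 minutes past 4:00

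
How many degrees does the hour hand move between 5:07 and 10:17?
The hour hand moves 0.5 degrees per minute.
Time elapsed: 10:17 - 5:07 = 310 minutes
Angular displacement: 310 x 0.5 = 155 degrees

Final answer: 155 degrees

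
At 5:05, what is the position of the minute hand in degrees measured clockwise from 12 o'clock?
The minute hand moves 6 degrees per minute.
At 5:05: 5 x 6 = 30 degrees

Final answer: 30 degrees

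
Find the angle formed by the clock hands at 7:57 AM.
Hour hand position: 7 x 30 + 57 x 0.5 = 238.5 degrees
Minute hand position: 57 x 6 = 342 degrees
Difference: |238.5 - 342| = 103.5 degrees
The angle between the hands is 103.5 degrees

Final answer: 103.5 degrees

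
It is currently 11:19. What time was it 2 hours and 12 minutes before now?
Starting time: 11:19 = 679 total minutes past 12:00
Subtracting: 2 hours and 12 minutes = 132 minutes
679 - 132 = 547 minutes
= 9 hours and 7 minutes past 12:00 = 9:07

Final answer: 9:07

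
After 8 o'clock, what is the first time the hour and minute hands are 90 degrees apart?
At t minutes past 8:00, the hour hand is at 30 x 8 + 0.5t degrees and the minute hand is at 6t degrees.
The smaller angle between them is 90 degrees when |30H - 5.5t| = 90 or |30H - 5.5t| = 270.
With H = 8, solve 30 x 8 - 5.5t = +/- target for each target:
  t = (30 x 8 - 90) / 5.5 = 27.27
  t = (30 x 8 + 90) / 5.5 = 60 (outside (0, 60))
  t = (30 x 8 - 270) / 5.5 = -5.45 (outside (0, 60))
  t = (30 x 8 + 270) / 5.5 = 92.73 (outside (0, 60))
Valid solutions in (0, 60): {27.27} minutes.
The first occurrence is t = 27.27 minutes.
The hands form a 90-degree angle at 27.27 minutes past 8:00.

Final answer: 27.27 minutes past 8:00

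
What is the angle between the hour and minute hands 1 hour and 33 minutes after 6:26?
First find the time 1 hour and 33 minutes after 6:26.
Total minutes: 6 x 60 + 26 + 1 x 60 + 33 = 479.
479 mod 720 = 479 minutes = 7:59.
Now compute the angle at 7:59:
Hour hand: 7 x 30 + 59 x 0.5 = 239.5 degrees
Minute hand: 59 x 6 = 354 degrees
Difference: |239.5 - 354| = 114.5 degrees
The angle is 114.5 degrees

Final answer: 114.5 degrees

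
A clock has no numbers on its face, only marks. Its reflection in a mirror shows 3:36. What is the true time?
Reflection across the vertical (12-6) axis maps a hand at angle A degrees to (360 - A) degrees, which sends a reading of T minutes past 12:00 to (720 - T) minutes past 12:00.
Mirror reads 3:36 = 216 minutes past 12:00.
Actual time: (720 - 216) mod 720 = 504 minutes = 8:24.

Final answer: 8:24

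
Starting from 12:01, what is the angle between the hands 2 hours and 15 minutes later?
First find the time 2 hours and 15 minutes after 12:01.
Total minutes: 12 x 60 + 1 + 2 x 60 + 15 = 856.
856 mod 720 = 136 minutes = 2:16.
Now compute the angle at 2:16:
Hour hand: 2 x 30 + 16 x 0.5 = 68 degrees
Minute hand: 16 x 6 = 96 degrees
Difference: |68 - 96| = 28 degrees
The angle is 28 degrees

Final answer: 28 degrees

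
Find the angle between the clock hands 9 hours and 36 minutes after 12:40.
First find the time 9 hours and 36 minutes after 12:40.
Total minutes: 12 x 60 + 40 + 9 x 60 + 36 = 1336.
1336 mod 720 = 616 minutes = 10:16.
Now compute the angle at 10:16:
Hour hand: 10 x 30 + 16 x 0.5 = 308 degrees
Minute hand: 16 x 6 = 96 degrees
Difference: |308 - 96| = 212 degrees
Smaller angle: 360 - 212 = 148 degrees

Final answer: 148 degrees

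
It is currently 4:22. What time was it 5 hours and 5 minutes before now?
Starting time: 4:22 = 262 total minutes past 12:00
Subtracting: 5 hours and 5 minutes = 305 minutes
262 - 305 = -43 (negative, add 12 hours = 720) = 677 minutes
= 11 hours and 17 minutes past 12:00 = 11:17

Final answer: 11:17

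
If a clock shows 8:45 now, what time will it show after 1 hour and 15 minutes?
Starting time: 8:45
Adding 15 minutes to 45 minutes: 45 + 15 = 60 minutes = 1 hour
Adding 1 hour: 8 + 1 + 1 (carry) = 10
Final time: 10:00

Final answer: 10:00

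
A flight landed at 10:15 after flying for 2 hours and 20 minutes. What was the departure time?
Starting time: 10:15 = 615 total minutes past 12:00
Subtracting: 2 hours and 20 minutes = 140 minutes
615 - 140 = 475 minutes
= 7 hours and 55 minutes past 12:00 = 7:55

Final answer: 7:55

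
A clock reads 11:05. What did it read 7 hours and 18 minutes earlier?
Starting time: 11:05 = 665 total minutes past 12:00
Subtracting: 7 hours and 18 minutes = 438 minutes
665 - 438 = 227 minutes
= 3 hours and 47 minutes past 12:00 = 3:47

Final answer: 3:47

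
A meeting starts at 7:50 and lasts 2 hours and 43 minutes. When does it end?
Starting time: 7:50
Adding 43 minutes to 50 minutes: 50 + 43 = 93 minutes = 1 hour and 33 minutes
Adding 2 hours: 7 + 2 + 1 (carry) = 10
Final time: 10:33

Final answer: 10:33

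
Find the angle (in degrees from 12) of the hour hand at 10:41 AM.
The hour hand moves 30 degrees per hour and 0.5 degrees per minute.
At 10:41: (10) x 30 + 41 x 0.5 = 300 + 20.5 = 320.5 degrees

Final answer: 320.5 degrees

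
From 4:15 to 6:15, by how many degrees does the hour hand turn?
The hour hand moves 0.5 degrees per minute.
Time elapsed: 6:15 - 4:15 = 120 minutes
Angular displacement: 120 x 0.5 = 60 degrees

Final answer: 60 degrees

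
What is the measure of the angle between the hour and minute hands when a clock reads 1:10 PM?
Hour hand position: 1 x 30 + 10 x 0.5 = 35 degrees
Minute hand position: 10 x 6 = 60 degrees
Difference: |35 - 60| = 25 degrees
The angle between the hands is 25 degrees

Final answer: 25 degrees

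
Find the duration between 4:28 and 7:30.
From 4:28 to 7:30:
(7 x 60 + 30) - (4 x 60 + 28) = 450 - 268 = 182 minutes
= 3 hours and 2 minutes

Final answer: 3 hours and 2 minutes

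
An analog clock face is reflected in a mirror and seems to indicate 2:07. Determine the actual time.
Reflection across the vertical (12-6) axis maps a hand at angle A degrees to (360 - A) degrees, which sends a reading of T minutes past 12:00 to (720 - T) minutes past 12:00.
Mirror reads 2:07 = 127 minutes past 12:00.
Actual time: (720 - 127) mod 720 = 593 minutes = 9:53.

Final answer: 9:53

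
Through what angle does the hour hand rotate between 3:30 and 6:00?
The hour hand moves 0.5 degrees per minute.
Time elapsed: 6:00 - 3:30 = 150 minutes
Angular displacement: 150 x 0.5 = 75 degrees

Final answer: 75 degrees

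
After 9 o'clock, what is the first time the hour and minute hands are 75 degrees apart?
At t minutes past 9:00, the hour hand is at 30 x 9 + 0.5t degrees and the minute hand is at 6t degrees.
The smaller angle between them is 75 degrees when |30H - 5.5t| = 75 or |30H - 5.5t| = 285.
With H = 9, solve 30 x 9 - 5.5t = +/- target for each target:
  t = (30 x 9 - 75) / 5.5 = 35.45
  t = (30 x 9 + 75) / 5.5 = 62.73 (outside (0, 60))
  t = (30 x 9 - 285) / 5.5 = -2.73 (outside (0, 60))
  t = (30 x 9 + 285) / 5.5 = 100.91 (outside (0, 60))
Valid solutions in (0, 60): {35.45} minutes.
The first occurrence is t = 35.45 minutes.
The hands form a 75-degree angle at 35.45 minutes past 9:00.

Final answer: 35.45 minutes past 9:00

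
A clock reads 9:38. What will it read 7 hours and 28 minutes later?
Starting time: 9:38
Adding 28 minutes to 38 minutes: 38 + 28 = 66 minutes = 1 hour and 6 minutes
Adding 7 hours: 9 + 7 + 1 (carry) = 17 - 12 = 5
Final time: 5:06

Final answer: 5:06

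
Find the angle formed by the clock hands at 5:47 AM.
Hour hand position: 5 x 30 + 47 x 0.5 = 173.5 degrees
Minute hand position: 47 x 6 = 282 degrees
Difference: |173.5 - 282| = 108.5 degrees
The angle between the hands is 108.5 degrees

Final answer: 108.5 degrees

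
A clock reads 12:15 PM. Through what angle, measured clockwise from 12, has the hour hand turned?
The hour hand moves 30 degrees per hour and 0.5 degrees per minute.
At 12:15: (0) x 30 + 15 x 0.5 = 0 + 7.5 = 7.5 degrees

Final answer: 7.5 degrees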